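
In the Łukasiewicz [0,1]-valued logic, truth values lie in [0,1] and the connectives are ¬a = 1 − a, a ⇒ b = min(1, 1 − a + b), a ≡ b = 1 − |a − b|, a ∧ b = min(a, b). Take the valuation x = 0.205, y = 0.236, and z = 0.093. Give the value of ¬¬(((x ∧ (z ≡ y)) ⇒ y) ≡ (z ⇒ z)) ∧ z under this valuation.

z ≡ y = 1 − |0.093 − 0.236| = 1 − 0.143 = 0.857
x ∧ (z ≡ y) = min(0.205, 0.857) = 0.205
(x ∧ (z ≡ y)) ⇒ y = min(1, 1 − 0.205 + 0.236) = min(1, 1.031) = 1.000
z ⇒ z = min(1, 1 − 0.093 + 0.093) = min(1, 1.000) = 1.000
((x ∧ (z ≡ y)) ⇒ y) ≡ (z ⇒ z) = 1 − |1.000 − 1.000| = 1 − 0.000 = 1.000
¬(((x ∧ (z ≡ y)) ⇒ y) ≡ (z ⇒ z)) = 1 − 1.000 = 0.000
¬¬(((x ∧ (z ≡ y)) ⇒ y) ≡ (z ⇒ z)) = 1 − 0.000 = 1.000
¬¬(((x ∧ (z ≡ y)) ⇒ y) ≡ (z ⇒ z)) ∧ z = min(1.000, 0.093) = 0.093

0.093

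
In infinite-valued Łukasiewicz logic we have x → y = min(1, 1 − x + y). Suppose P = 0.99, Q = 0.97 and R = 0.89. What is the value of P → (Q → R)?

Q → R = min(1, 1 − 0.97 + 0.89) = min(1, 0.92) = 0.92
P → (Q → R) = min(1, 1 − 0.99 + 0.92) = min(1, 0.93) = 0.93

0.93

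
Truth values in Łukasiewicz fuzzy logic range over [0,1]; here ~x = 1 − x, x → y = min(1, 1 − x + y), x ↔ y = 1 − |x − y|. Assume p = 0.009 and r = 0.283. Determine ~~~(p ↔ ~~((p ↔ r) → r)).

p ↔ r = 1 − |0.009 − 0.283| = 1 − 0.274 = 0.726
(p ↔ r) → r = min(1, 1 − 0.726 + 0.283) = min(1, 0.557) = 0.557
~((p ↔ r) → r) = 1 − 0.557 = 0.443
~~((p ↔ r) → r) = 1 − 0.443 = 0.557
p ↔ ~~((p ↔ r) → r) = 1 − |0.009 − 0.557| = 1 − 0.548 = 0.452
~(p ↔ ~~((p ↔ r) → r)) = 1 − 0.452 = 0.548
~~(p ↔ ~~((p ↔ r) → r)) = 1 − 0.548 = 0.452
~~~(p ↔ ~~((p ↔ r) → r)) = 1 − 0.452 = 0.548

0.548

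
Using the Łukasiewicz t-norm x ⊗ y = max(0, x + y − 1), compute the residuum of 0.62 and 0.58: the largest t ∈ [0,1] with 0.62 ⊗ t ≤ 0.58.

The residuum of the Łukasiewicz t-norm gives the supremum: min(1, 1 − 0.62 + 0.58).
1 − 0.62 + 0.58 = 0.96, so t = min(1, 0.96) = 0.96.
Check: 0.62 ⊗ 0.96 = max(0, 0.58) = 0.58 ≤ 0.58.

0.96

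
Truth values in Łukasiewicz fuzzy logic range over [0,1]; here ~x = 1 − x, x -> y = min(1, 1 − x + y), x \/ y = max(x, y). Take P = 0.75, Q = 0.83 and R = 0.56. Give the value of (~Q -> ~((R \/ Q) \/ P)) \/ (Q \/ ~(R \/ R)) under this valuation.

1.00

~Q = 1 − 0.83 = 0.17
R \/ Q = max(0.56, 0.83) = 0.83
(R \/ Q) \/ P = max(0.83, 0.75) = 0.83
~((R \/ Q) \/ P) = 1 − 0.83 = 0.17
~Q -> ~((R \/ Q) \/ P) = min(1, 1 − 0.17 + 0.17) = min(1, 1.00) = 1.00
R \/ R = max(0.56, 0.56) = 0.56
~(R \/ R) = 1 − 0.56 = 0.44
Q \/ ~(R \/ R) = max(0.83, 0.44) = 0.83
(~Q -> ~((R \/ Q) \/ P)) \/ (Q \/ ~(R \/ R)) = max(1.00, 0.83) = 1.00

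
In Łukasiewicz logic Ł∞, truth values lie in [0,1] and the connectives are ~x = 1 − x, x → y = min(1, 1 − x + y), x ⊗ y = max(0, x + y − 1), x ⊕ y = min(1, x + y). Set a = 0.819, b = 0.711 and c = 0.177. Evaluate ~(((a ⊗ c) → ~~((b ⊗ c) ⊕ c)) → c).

0.823

a ⊗ c = max(0, 0.819 + 0.177 − 1) = max(0, -0.004) = 0.000
b ⊗ c = max(0, 0.711 + 0.177 − 1) = max(0, -0.112) = 0.000
(b ⊗ c) ⊕ c = min(1, 0.000 + 0.177) = min(1, 0.177) = 0.177
~((b ⊗ c) ⊕ c) = 1 − 0.177 = 0.823
~~((b ⊗ c) ⊕ c) = 1 − 0.823 = 0.177
(a ⊗ c) → ~~((b ⊗ c) ⊕ c) = min(1, 1 − 0.000 + 0.177) = min(1, 1.177) = 1.000
((a ⊗ c) → ~~((b ⊗ c) ⊕ c)) → c = min(1, 1 − 1.000 + 0.177) = min(1, 0.177) = 0.177
~(((a ⊗ c) → ~~((b ⊗ c) ⊕ c)) → c) = 1 − 0.177 = 0.823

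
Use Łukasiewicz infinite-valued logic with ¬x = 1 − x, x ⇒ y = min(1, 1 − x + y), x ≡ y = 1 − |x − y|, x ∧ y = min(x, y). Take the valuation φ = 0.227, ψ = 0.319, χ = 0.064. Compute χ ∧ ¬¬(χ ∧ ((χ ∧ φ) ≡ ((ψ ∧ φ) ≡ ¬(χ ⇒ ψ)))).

χ ∧ φ = min(0.064, 0.227) = 0.064
ψ ∧ φ = min(0.319, 0.227) = 0.227
χ ⇒ ψ = min(1, 1 − 0.064 + 0.319) = min(1, 1.255) = 1.000
¬(χ ⇒ ψ) = 1 − 1.000 = 0.000
(ψ ∧ φ) ≡ ¬(χ ⇒ ψ) = 1 − |0.227 − 0.000| = 1 − 0.227 = 0.773
(χ ∧ φ) ≡ ((ψ ∧ φ) ≡ ¬(χ ⇒ ψ)) = 1 − |0.064 − 0.773| = 1 − 0.709 = 0.291
χ ∧ ((χ ∧ φ) ≡ ((ψ ∧ φ) ≡ ¬(χ ⇒ ψ))) = min(0.064, 0.291) = 0.064
¬(χ ∧ ((χ ∧ φ) ≡ ((ψ ∧ φ) ≡ ¬(χ ⇒ ψ)))) = 1 − 0.064 = 0.936
¬¬(χ ∧ ((χ ∧ φ) ≡ ((ψ ∧ φ) ≡ ¬(χ ⇒ ψ)))) = 1 − 0.936 = 0.064
χ ∧ ¬¬(χ ∧ ((χ ∧ φ) ≡ ((ψ ∧ φ) ≡ ¬(χ ⇒ ψ)))) = min(0.064, 0.064) = 0.064

0.064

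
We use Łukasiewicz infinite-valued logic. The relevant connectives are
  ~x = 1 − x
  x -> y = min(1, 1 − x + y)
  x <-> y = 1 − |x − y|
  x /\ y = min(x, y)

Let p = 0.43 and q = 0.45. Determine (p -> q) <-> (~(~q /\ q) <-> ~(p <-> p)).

0.45

p -> q = min(1, 1 − 0.43 + 0.45) = min(1, 1.02) = 1.00
~q = 1 − 0.45 = 0.55
~q /\ q = min(0.55, 0.45) = 0.45
~(~q /\ q) = 1 − 0.45 = 0.55
p <-> p = 1 − |0.43 − 0.43| = 1 − 0.00 = 1.00
~(p <-> p) = 1 − 1.00 = 0.00
~(~q /\ q) <-> ~(p <-> p) = 1 − |0.55 − 0.00| = 1 − 0.55 = 0.45
(p -> q) <-> (~(~q /\ q) <-> ~(p <-> p)) = 1 − |1.00 − 0.45| = 1 − 0.55 = 0.45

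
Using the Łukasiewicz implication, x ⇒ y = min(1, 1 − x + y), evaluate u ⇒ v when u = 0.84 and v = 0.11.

0.27

u ⇒ v = min(1, 1 − 0.84 + 0.11) = min(1, 0.27) = 0.27
For comparison, the Gödel implication (1 if x ≤ y else y) would give 0.11.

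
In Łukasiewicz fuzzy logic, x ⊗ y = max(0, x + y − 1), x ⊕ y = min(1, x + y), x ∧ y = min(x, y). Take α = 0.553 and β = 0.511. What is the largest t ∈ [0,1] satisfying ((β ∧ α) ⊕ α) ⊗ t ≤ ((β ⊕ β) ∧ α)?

β ∧ α = min(0.511, 0.553) = 0.511
(β ∧ α) ⊕ α = min(1, 0.511 + 0.553) = min(1, 1.064) = 1.000
So the left factor is (β ∧ α) ⊕ α = 1.000.
β ⊕ β = min(1, 0.511 + 0.511) = min(1, 1.022) = 1.000
(β ⊕ β) ∧ α = min(1.000, 0.553) = 0.553
So the right-hand bound is (β ⊕ β) ∧ α = 0.553.
The residuum of the Łukasiewicz t-norm gives the supremum: min(1, 1 − 1.000 + 0.553).
1 − 1.000 + 0.553 = 0.553, so t = min(1, 0.553) = 0.553.
Check: 1.000 ⊗ 0.553 = max(0, 0.553) = 0.553 ≤ 0.553.

0.553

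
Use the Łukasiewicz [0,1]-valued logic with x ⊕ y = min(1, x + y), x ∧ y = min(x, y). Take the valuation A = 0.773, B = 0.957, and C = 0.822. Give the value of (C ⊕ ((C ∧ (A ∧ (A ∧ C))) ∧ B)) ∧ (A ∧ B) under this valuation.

A ∧ C = min(0.773, 0.822) = 0.773
A ∧ (A ∧ C) = min(0.773, 0.773) = 0.773
C ∧ (A ∧ (A ∧ C)) = min(0.822, 0.773) = 0.773
(C ∧ (A ∧ (A ∧ C))) ∧ B = min(0.773, 0.957) = 0.773
C ⊕ ((C ∧ (A ∧ (A ∧ C))) ∧ B) = min(1, 0.822 + 0.773) = min(1, 1.595) = 1.000
A ∧ B = min(0.773, 0.957) = 0.773
(C ⊕ ((C ∧ (A ∧ (A ∧ C))) ∧ B)) ∧ (A ∧ B) = min(1.000, 0.773) = 0.773

0.773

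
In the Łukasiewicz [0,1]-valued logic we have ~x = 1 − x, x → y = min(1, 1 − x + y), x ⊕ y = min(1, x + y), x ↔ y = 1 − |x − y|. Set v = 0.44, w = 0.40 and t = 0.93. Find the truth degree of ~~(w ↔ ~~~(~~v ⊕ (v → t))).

~v = 1 − 0.44 = 0.56
~~v = 1 − 0.56 = 0.44
v → t = min(1, 1 − 0.44 + 0.93) = min(1, 1.49) = 1.00
~~v ⊕ (v → t) = min(1, 0.44 + 1.00) = min(1, 1.44) = 1.00
~(~~v ⊕ (v → t)) = 1 − 1.00 = 0.00
~~(~~v ⊕ (v → t)) = 1 − 0.00 = 1.00
~~~(~~v ⊕ (v → t)) = 1 − 1.00 = 0.00
w ↔ ~~~(~~v ⊕ (v → t)) = 1 − |0.40 − 0.00| = 1 − 0.40 = 0.60
~(w ↔ ~~~(~~v ⊕ (v → t))) = 1 − 0.60 = 0.40
~~(w ↔ ~~~(~~v ⊕ (v → t))) = 1 − 0.40 = 0.60

0.60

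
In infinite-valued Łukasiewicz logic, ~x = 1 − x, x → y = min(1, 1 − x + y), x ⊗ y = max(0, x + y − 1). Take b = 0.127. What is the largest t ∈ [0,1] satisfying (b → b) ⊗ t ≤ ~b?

b → b = min(1, 1 − 0.127 + 0.127) = min(1, 1.000) = 1.000
So the left factor is b → b = 1.000.
~b = 1 − 0.127 = 0.873
So the right-hand bound is ~b = 0.873.
The residuum of the Łukasiewicz t-norm gives the supremum: min(1, 1 − 1.000 + 0.873).
1 − 1.000 + 0.873 = 0.873, so t = min(1, 0.873) = 0.873.
Check: 1.000 ⊗ 0.873 = max(0, 0.873) = 0.873 ≤ 0.873.

0.873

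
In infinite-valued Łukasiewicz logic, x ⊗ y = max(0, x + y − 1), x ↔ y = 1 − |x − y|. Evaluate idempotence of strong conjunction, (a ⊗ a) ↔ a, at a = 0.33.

0.67

a ⊗ a = max(0, 0.33 + 0.33 − 1) = max(0, -0.34) = 0.00
(a ⊗ a) ↔ a = 1 − |0.00 − 0.33| = 1 − 0.33 = 0.67
(The value 0.67 < 1 shows this instance is not satisfied; fails in Ł∞ since a ⊗ a = max(0, 2a−1) ≠ a in general.)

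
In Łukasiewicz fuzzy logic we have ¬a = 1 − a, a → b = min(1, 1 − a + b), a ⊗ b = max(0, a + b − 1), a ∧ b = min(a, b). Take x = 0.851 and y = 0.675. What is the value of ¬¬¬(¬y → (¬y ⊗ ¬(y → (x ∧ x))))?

0.325

¬y = 1 − 0.675 = 0.325
x ∧ x = min(0.851, 0.851) = 0.851
y → (x ∧ x) = min(1, 1 − 0.675 + 0.851) = min(1, 1.176) = 1.000
¬(y → (x ∧ x)) = 1 − 1.000 = 0.000
¬y ⊗ ¬(y → (x ∧ x)) = max(0, 0.325 + 0.000 − 1) = max(0, -0.675) = 0.000
¬y → (¬y ⊗ ¬(y → (x ∧ x))) = min(1, 1 − 0.325 + 0.000) = min(1, 0.675) = 0.675
¬(¬y → (¬y ⊗ ¬(y → (x ∧ x)))) = 1 − 0.675 = 0.325
¬¬(¬y → (¬y ⊗ ¬(y → (x ∧ x)))) = 1 − 0.325 = 0.675
¬¬¬(¬y → (¬y ⊗ ¬(y → (x ∧ x)))) = 1 − 0.675 = 0.325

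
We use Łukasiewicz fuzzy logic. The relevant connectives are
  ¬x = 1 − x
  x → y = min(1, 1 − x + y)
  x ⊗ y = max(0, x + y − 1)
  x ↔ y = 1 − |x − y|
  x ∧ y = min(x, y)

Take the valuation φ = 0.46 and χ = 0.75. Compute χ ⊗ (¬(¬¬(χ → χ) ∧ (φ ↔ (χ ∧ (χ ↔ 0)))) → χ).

χ → χ = min(1, 1 − 0.75 + 0.75) = min(1, 1.00) = 1.00
¬(χ → χ) = 1 − 1.00 = 0.00
¬¬(χ → χ) = 1 − 0.00 = 1.00
χ ↔ 0 = 1 − |0.75 − 0.00| = 1 − 0.75 = 0.25
χ ∧ (χ ↔ 0) = min(0.75, 0.25) = 0.25
φ ↔ (χ ∧ (χ ↔ 0)) = 1 − |0.46 − 0.25| = 1 − 0.21 = 0.79
¬¬(χ → χ) ∧ (φ ↔ (χ ∧ (χ ↔ 0))) = min(1.00, 0.79) = 0.79
¬(¬¬(χ → χ) ∧ (φ ↔ (χ ∧ (χ ↔ 0)))) = 1 − 0.79 = 0.21
¬(¬¬(χ → χ) ∧ (φ ↔ (χ ∧ (χ ↔ 0)))) → χ = min(1, 1 − 0.21 + 0.75) = min(1, 1.54) = 1.00
χ ⊗ (¬(¬¬(χ → χ) ∧ (φ ↔ (χ ∧ (χ ↔ 0)))) → χ) = max(0, 0.75 + 1.00 − 1) = max(0, 0.75) = 0.75

0.75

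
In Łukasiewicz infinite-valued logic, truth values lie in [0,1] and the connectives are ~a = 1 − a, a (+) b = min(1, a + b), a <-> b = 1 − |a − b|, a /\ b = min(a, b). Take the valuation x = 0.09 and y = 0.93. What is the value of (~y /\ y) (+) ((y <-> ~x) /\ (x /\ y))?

0.16

~y = 1 − 0.93 = 0.07
~y /\ y = min(0.07, 0.93) = 0.07
~x = 1 − 0.09 = 0.91
y <-> ~x = 1 − |0.93 − 0.91| = 1 − 0.02 = 0.98
x /\ y = min(0.09, 0.93) = 0.09
(y <-> ~x) /\ (x /\ y) = min(0.98, 0.09) = 0.09
(~y /\ y) (+) ((y <-> ~x) /\ (x /\ y)) = min(1, 0.07 + 0.09) = min(1, 0.16) = 0.16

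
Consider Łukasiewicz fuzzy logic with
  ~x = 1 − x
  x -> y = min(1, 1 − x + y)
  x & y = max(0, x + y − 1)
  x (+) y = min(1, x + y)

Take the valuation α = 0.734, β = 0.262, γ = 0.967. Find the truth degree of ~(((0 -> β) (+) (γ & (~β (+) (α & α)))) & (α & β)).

1.000

0 -> β = min(1, 1 − 0.000 + 0.262) = min(1, 1.262) = 1.000
~β = 1 − 0.262 = 0.738
α & α = max(0, 0.734 + 0.734 − 1) = max(0, 0.468) = 0.468
~β (+) (α & α) = min(1, 0.738 + 0.468) = min(1, 1.206) = 1.000
γ & (~β (+) (α & α)) = max(0, 0.967 + 1.000 − 1) = max(0, 0.967) = 0.967
(0 -> β) (+) (γ & (~β (+) (α & α))) = min(1, 1.000 + 0.967) = min(1, 1.967) = 1.000
α & β = max(0, 0.734 + 0.262 − 1) = max(0, -0.004) = 0.000
((0 -> β) (+) (γ & (~β (+) (α & α)))) & (α & β) = max(0, 1.000 + 0.000 − 1) = max(0, 0.000) = 0.000
~(((0 -> β) (+) (γ & (~β (+) (α & α)))) & (α & β)) = 1 − 0.000 = 1.000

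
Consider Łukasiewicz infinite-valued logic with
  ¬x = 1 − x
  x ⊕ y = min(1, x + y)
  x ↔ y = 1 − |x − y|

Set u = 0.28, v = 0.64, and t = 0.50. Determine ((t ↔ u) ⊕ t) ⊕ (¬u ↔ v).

1.00

t ↔ u = 1 − |0.50 − 0.28| = 1 − 0.22 = 0.78
(t ↔ u) ⊕ t = min(1, 0.78 + 0.50) = min(1, 1.28) = 1.00
¬u = 1 − 0.28 = 0.72
¬u ↔ v = 1 − |0.72 − 0.64| = 1 − 0.08 = 0.92
((t ↔ u) ⊕ t) ⊕ (¬u ↔ v) = min(1, 1.00 + 0.92) = min(1, 1.92) = 1.00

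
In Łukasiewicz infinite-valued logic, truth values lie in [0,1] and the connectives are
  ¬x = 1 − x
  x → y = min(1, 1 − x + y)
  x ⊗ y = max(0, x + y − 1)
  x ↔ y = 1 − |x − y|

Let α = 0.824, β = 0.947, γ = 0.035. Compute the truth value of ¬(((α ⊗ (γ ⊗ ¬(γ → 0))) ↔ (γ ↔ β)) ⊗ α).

γ → 0 = min(1, 1 − 0.035 + 0.000) = min(1, 0.965) = 0.965
¬(γ → 0) = 1 − 0.965 = 0.035
γ ⊗ ¬(γ → 0) = max(0, 0.035 + 0.035 − 1) = max(0, -0.930) = 0.000
α ⊗ (γ ⊗ ¬(γ → 0)) = max(0, 0.824 + 0.000 − 1) = max(0, -0.176) = 0.000
γ ↔ β = 1 − |0.035 − 0.947| = 1 − 0.912 = 0.088
(α ⊗ (γ ⊗ ¬(γ → 0))) ↔ (γ ↔ β) = 1 − |0.000 − 0.088| = 1 − 0.088 = 0.912
((α ⊗ (γ ⊗ ¬(γ → 0))) ↔ (γ ↔ β)) ⊗ α = max(0, 0.912 + 0.824 − 1) = max(0, 0.736) = 0.736
¬(((α ⊗ (γ ⊗ ¬(γ → 0))) ↔ (γ ↔ β)) ⊗ α) = 1 − 0.736 = 0.264

0.264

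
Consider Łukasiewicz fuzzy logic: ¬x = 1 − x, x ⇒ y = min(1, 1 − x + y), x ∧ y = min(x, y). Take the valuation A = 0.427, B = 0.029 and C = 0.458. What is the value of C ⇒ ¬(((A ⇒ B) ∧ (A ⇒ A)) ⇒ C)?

A ⇒ B = min(1, 1 − 0.427 + 0.029) = min(1, 0.602) = 0.602
A ⇒ A = min(1, 1 − 0.427 + 0.427) = min(1, 1.000) = 1.000
(A ⇒ B) ∧ (A ⇒ A) = min(0.602, 1.000) = 0.602
((A ⇒ B) ∧ (A ⇒ A)) ⇒ C = min(1, 1 − 0.602 + 0.458) = min(1, 0.856) = 0.856
¬(((A ⇒ B) ∧ (A ⇒ A)) ⇒ C) = 1 − 0.856 = 0.144
C ⇒ ¬(((A ⇒ B) ∧ (A ⇒ A)) ⇒ C) = min(1, 1 − 0.458 + 0.144) = min(1, 0.686) = 0.686

0.686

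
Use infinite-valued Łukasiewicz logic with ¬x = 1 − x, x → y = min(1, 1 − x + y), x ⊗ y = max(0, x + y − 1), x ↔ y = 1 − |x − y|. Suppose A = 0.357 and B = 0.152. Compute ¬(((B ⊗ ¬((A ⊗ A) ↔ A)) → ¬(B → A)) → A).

A ⊗ A = max(0, 0.357 + 0.357 − 1) = max(0, -0.286) = 0.000
(A ⊗ A) ↔ A = 1 − |0.000 − 0.357| = 1 − 0.357 = 0.643
¬((A ⊗ A) ↔ A) = 1 − 0.643 = 0.357
B ⊗ ¬((A ⊗ A) ↔ A) = max(0, 0.152 + 0.357 − 1) = max(0, -0.491) = 0.000
B → A = min(1, 1 − 0.152 + 0.357) = min(1, 1.205) = 1.000
¬(B → A) = 1 − 1.000 = 0.000
(B ⊗ ¬((A ⊗ A) ↔ A)) → ¬(B → A) = min(1, 1 − 0.000 + 0.000) = min(1, 1.000) = 1.000
((B ⊗ ¬((A ⊗ A) ↔ A)) → ¬(B → A)) → A = min(1, 1 − 1.000 + 0.357) = min(1, 0.357) = 0.357
¬(((B ⊗ ¬((A ⊗ A) ↔ A)) → ¬(B → A)) → A) = 1 − 0.357 = 0.643

0.643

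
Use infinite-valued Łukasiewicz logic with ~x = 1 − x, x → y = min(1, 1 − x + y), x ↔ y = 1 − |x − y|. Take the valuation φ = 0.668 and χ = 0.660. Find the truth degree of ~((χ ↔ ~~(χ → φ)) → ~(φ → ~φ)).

χ → φ = min(1, 1 − 0.660 + 0.668) = min(1, 1.008) = 1.000
~(χ → φ) = 1 − 1.000 = 0.000
~~(χ → φ) = 1 − 0.000 = 1.000
χ ↔ ~~(χ → φ) = 1 − |0.660 − 1.000| = 1 − 0.340 = 0.660
~φ = 1 − 0.668 = 0.332
φ → ~φ = min(1, 1 − 0.668 + 0.332) = min(1, 0.664) = 0.664
~(φ → ~φ) = 1 − 0.664 = 0.336
(χ ↔ ~~(χ → φ)) → ~(φ → ~φ) = min(1, 1 − 0.660 + 0.336) = min(1, 0.676) = 0.676
~((χ ↔ ~~(χ → φ)) → ~(φ → ~φ)) = 1 − 0.676 = 0.324

0.324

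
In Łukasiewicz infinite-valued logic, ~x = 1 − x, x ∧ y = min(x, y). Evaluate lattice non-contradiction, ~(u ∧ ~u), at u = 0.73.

~u = 1 − 0.73 = 0.27
u ∧ ~u = min(0.73, 0.27) = 0.27
~(u ∧ ~u) = 1 − 0.27 = 0.73
(The value 0.73 < 1 shows this instance is not satisfied; not a Ł∞-tautology — its value is 1 − min(a, 1−a).)

0.73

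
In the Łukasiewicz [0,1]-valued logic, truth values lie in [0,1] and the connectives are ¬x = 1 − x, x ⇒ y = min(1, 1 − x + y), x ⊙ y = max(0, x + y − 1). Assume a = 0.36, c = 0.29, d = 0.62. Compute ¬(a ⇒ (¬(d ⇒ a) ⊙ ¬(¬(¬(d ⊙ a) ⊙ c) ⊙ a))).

d ⇒ a = min(1, 1 − 0.62 + 0.36) = min(1, 0.74) = 0.74
¬(d ⇒ a) = 1 − 0.74 = 0.26
d ⊙ a = max(0, 0.62 + 0.36 − 1) = max(0, -0.02) = 0.00
¬(d ⊙ a) = 1 − 0.00 = 1.00
¬(d ⊙ a) ⊙ c = max(0, 1.00 + 0.29 − 1) = max(0, 0.29) = 0.29
¬(¬(d ⊙ a) ⊙ c) = 1 − 0.29 = 0.71
¬(¬(d ⊙ a) ⊙ c) ⊙ a = max(0, 0.71 + 0.36 − 1) = max(0, 0.07) = 0.07
¬(¬(¬(d ⊙ a) ⊙ c) ⊙ a) = 1 − 0.07 = 0.93
¬(d ⇒ a) ⊙ ¬(¬(¬(d ⊙ a) ⊙ c) ⊙ a) = max(0, 0.26 + 0.93 − 1) = max(0, 0.19) = 0.19
a ⇒ (¬(d ⇒ a) ⊙ ¬(¬(¬(d ⊙ a) ⊙ c) ⊙ a)) = min(1, 1 − 0.36 + 0.19) = min(1, 0.83) = 0.83
¬(a ⇒ (¬(d ⇒ a) ⊙ ¬(¬(¬(d ⊙ a) ⊙ c) ⊙ a))) = 1 − 0.83 = 0.17

0.17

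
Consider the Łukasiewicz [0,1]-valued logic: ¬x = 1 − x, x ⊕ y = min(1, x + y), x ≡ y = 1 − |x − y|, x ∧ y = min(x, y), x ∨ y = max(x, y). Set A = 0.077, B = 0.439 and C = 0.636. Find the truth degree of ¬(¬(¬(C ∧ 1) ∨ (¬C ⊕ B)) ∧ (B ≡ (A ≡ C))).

0.803

C ∧ 1 = min(0.636, 1.000) = 0.636
¬(C ∧ 1) = 1 − 0.636 = 0.364
¬C = 1 − 0.636 = 0.364
¬C ⊕ B = min(1, 0.364 + 0.439) = min(1, 0.803) = 0.803
¬(C ∧ 1) ∨ (¬C ⊕ B) = max(0.364, 0.803) = 0.803
¬(¬(C ∧ 1) ∨ (¬C ⊕ B)) = 1 − 0.803 = 0.197
A ≡ C = 1 − |0.077 − 0.636| = 1 − 0.559 = 0.441
B ≡ (A ≡ C) = 1 − |0.439 − 0.441| = 1 − 0.002 = 0.998
¬(¬(C ∧ 1) ∨ (¬C ⊕ B)) ∧ (B ≡ (A ≡ C)) = min(0.197, 0.998) = 0.197
¬(¬(¬(C ∧ 1) ∨ (¬C ⊕ B)) ∧ (B ≡ (A ≡ C))) = 1 − 0.197 = 0.803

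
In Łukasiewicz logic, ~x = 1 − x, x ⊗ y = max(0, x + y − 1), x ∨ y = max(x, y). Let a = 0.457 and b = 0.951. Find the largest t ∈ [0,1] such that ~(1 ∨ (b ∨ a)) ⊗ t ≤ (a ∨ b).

1.000

b ∨ a = max(0.951, 0.457) = 0.951
1 ∨ (b ∨ a) = max(1.000, 0.951) = 1.000
~(1 ∨ (b ∨ a)) = 1 − 1.000 = 0.000
So the left factor is ~(1 ∨ (b ∨ a)) = 0.000.
a ∨ b = max(0.457, 0.951) = 0.951
So the right-hand bound is a ∨ b = 0.951.
The residuum of the Łukasiewicz t-norm gives the supremum: min(1, 1 − 0.000 + 0.951).
1 − 0.000 + 0.951 = 1.951, so t = min(1, 1.951) = 1.000.
Check: 0.000 ⊗ 1.000 = max(0, 0.000) = 0.000 ≤ 0.951.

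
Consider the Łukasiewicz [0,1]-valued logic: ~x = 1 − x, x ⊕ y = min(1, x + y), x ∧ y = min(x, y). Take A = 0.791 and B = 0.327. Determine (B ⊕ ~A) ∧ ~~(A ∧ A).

0.536

~A = 1 − 0.791 = 0.209
B ⊕ ~A = min(1, 0.327 + 0.209) = min(1, 0.536) = 0.536
A ∧ A = min(0.791, 0.791) = 0.791
~(A ∧ A) = 1 − 0.791 = 0.209
~~(A ∧ A) = 1 − 0.209 = 0.791
(B ⊕ ~A) ∧ ~~(A ∧ A) = min(0.536, 0.791) = 0.536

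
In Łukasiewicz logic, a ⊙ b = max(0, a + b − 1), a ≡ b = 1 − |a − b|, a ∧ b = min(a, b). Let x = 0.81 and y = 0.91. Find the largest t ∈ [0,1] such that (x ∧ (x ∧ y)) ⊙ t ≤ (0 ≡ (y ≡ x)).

0.29

x ∧ y = min(0.81, 0.91) = 0.81
x ∧ (x ∧ y) = min(0.81, 0.81) = 0.81
So the left factor is x ∧ (x ∧ y) = 0.81.
y ≡ x = 1 − |0.91 − 0.81| = 1 − 0.10 = 0.90
0 ≡ (y ≡ x) = 1 − |0.00 − 0.90| = 1 − 0.90 = 0.10
So the right-hand bound is 0 ≡ (y ≡ x) = 0.10.
The residuum of the Łukasiewicz t-norm gives the supremum: min(1, 1 − 0.81 + 0.10).
1 − 0.81 + 0.10 = 0.29, so t = min(1, 0.29) = 0.29.
Check: 0.81 ⊙ 0.29 = max(0, 0.10) = 0.10 ≤ 0.10.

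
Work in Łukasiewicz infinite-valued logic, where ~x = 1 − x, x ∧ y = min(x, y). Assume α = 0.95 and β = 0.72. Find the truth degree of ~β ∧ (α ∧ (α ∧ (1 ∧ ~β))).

~β = 1 − 0.72 = 0.28
1 ∧ ~β = min(1.00, 0.28) = 0.28
α ∧ (1 ∧ ~β) = min(0.95, 0.28) = 0.28
α ∧ (α ∧ (1 ∧ ~β)) = min(0.95, 0.28) = 0.28
~β ∧ (α ∧ (α ∧ (1 ∧ ~β))) = min(0.28, 0.28) = 0.28

0.28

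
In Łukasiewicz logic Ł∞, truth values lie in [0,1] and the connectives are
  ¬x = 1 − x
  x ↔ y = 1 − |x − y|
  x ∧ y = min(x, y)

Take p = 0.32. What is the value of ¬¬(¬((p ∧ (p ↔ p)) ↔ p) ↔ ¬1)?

1.00

p ↔ p = 1 − |0.32 − 0.32| = 1 − 0.00 = 1.00
p ∧ (p ↔ p) = min(0.32, 1.00) = 0.32
(p ∧ (p ↔ p)) ↔ p = 1 − |0.32 − 0.32| = 1 − 0.00 = 1.00
¬((p ∧ (p ↔ p)) ↔ p) = 1 − 1.00 = 0.00
¬1 = 1 − 1.00 = 0.00
¬((p ∧ (p ↔ p)) ↔ p) ↔ ¬1 = 1 − |0.00 − 0.00| = 1 − 0.00 = 1.00
¬(¬((p ∧ (p ↔ p)) ↔ p) ↔ ¬1) = 1 − 1.00 = 0.00
¬¬(¬((p ∧ (p ↔ p)) ↔ p) ↔ ¬1) = 1 − 0.00 = 1.00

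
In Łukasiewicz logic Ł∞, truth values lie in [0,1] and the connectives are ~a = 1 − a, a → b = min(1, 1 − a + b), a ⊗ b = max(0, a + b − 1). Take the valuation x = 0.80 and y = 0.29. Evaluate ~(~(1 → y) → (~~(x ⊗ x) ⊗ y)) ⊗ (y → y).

1 → y = min(1, 1 − 1.00 + 0.29) = min(1, 0.29) = 0.29
~(1 → y) = 1 − 0.29 = 0.71
x ⊗ x = max(0, 0.80 + 0.80 − 1) = max(0, 0.60) = 0.60
~(x ⊗ x) = 1 − 0.60 = 0.40
~~(x ⊗ x) = 1 − 0.40 = 0.60
~~(x ⊗ x) ⊗ y = max(0, 0.60 + 0.29 − 1) = max(0, -0.11) = 0.00
~(1 → y) → (~~(x ⊗ x) ⊗ y) = min(1, 1 − 0.71 + 0.00) = min(1, 0.29) = 0.29
~(~(1 → y) → (~~(x ⊗ x) ⊗ y)) = 1 − 0.29 = 0.71
y → y = min(1, 1 − 0.29 + 0.29) = min(1, 1.00) = 1.00
~(~(1 → y) → (~~(x ⊗ x) ⊗ y)) ⊗ (y → y) = max(0, 0.71 + 1.00 − 1) = max(0, 0.71) = 0.71

0.71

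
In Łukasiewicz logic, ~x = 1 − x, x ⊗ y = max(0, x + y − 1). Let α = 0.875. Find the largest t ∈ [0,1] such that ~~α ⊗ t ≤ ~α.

0.250

~α = 1 − 0.875 = 0.125
~~α = 1 − 0.125 = 0.875
So the left factor is ~~α = 0.875.
So the right-hand bound is ~α = 0.125.
The residuum of the Łukasiewicz t-norm gives the supremum: min(1, 1 − 0.875 + 0.125).
1 − 0.875 + 0.125 = 0.250, so t = min(1, 0.250) = 0.250.
Check: 0.875 ⊗ 0.250 = max(0, 0.125) = 0.125 ≤ 0.125.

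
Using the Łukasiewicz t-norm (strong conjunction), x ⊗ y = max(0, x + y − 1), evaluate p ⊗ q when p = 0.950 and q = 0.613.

p ⊗ q = max(0, 0.950 + 0.613 − 1) = max(0, 0.563) = 0.563
For comparison, the Gödel (minimum) t-norm min(x, y) would give 0.613.

0.563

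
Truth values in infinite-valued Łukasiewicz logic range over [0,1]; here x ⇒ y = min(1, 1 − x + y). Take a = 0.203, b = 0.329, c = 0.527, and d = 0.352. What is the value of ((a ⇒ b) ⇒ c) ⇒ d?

0.825

a ⇒ b = min(1, 1 − 0.203 + 0.329) = min(1, 1.126) = 1.000
(a ⇒ b) ⇒ c = min(1, 1 − 1.000 + 0.527) = min(1, 0.527) = 0.527
((a ⇒ b) ⇒ c) ⇒ d = min(1, 1 − 0.527 + 0.352) = min(1, 0.825) = 0.825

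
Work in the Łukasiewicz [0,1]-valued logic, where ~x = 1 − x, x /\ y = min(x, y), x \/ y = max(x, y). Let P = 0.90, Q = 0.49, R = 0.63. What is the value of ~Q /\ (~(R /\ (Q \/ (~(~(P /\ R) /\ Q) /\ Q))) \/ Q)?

~Q = 1 − 0.49 = 0.51
P /\ R = min(0.90, 0.63) = 0.63
~(P /\ R) = 1 − 0.63 = 0.37
~(P /\ R) /\ Q = min(0.37, 0.49) = 0.37
~(~(P /\ R) /\ Q) = 1 − 0.37 = 0.63
~(~(P /\ R) /\ Q) /\ Q = min(0.63, 0.49) = 0.49
Q \/ (~(~(P /\ R) /\ Q) /\ Q) = max(0.49, 0.49) = 0.49
R /\ (Q \/ (~(~(P /\ R) /\ Q) /\ Q)) = min(0.63, 0.49) = 0.49
~(R /\ (Q \/ (~(~(P /\ R) /\ Q) /\ Q))) = 1 − 0.49 = 0.51
~(R /\ (Q \/ (~(~(P /\ R) /\ Q) /\ Q))) \/ Q = max(0.51, 0.49) = 0.51
~Q /\ (~(R /\ (Q \/ (~(~(P /\ R) /\ Q) /\ Q))) \/ Q) = min(0.51, 0.51) = 0.51

0.51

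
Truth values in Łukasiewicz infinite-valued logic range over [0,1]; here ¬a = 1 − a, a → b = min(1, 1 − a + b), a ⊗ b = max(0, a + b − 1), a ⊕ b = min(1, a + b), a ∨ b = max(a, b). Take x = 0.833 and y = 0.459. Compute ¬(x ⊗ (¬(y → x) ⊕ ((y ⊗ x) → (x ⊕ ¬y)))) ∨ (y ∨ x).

0.833

y → x = min(1, 1 − 0.459 + 0.833) = min(1, 1.374) = 1.000
¬(y → x) = 1 − 1.000 = 0.000
y ⊗ x = max(0, 0.459 + 0.833 − 1) = max(0, 0.292) = 0.292
¬y = 1 − 0.459 = 0.541
x ⊕ ¬y = min(1, 0.833 + 0.541) = min(1, 1.374) = 1.000
(y ⊗ x) → (x ⊕ ¬y) = min(1, 1 − 0.292 + 1.000) = min(1, 1.708) = 1.000
¬(y → x) ⊕ ((y ⊗ x) → (x ⊕ ¬y)) = min(1, 0.000 + 1.000) = min(1, 1.000) = 1.000
x ⊗ (¬(y → x) ⊕ ((y ⊗ x) → (x ⊕ ¬y))) = max(0, 0.833 + 1.000 − 1) = max(0, 0.833) = 0.833
¬(x ⊗ (¬(y → x) ⊕ ((y ⊗ x) → (x ⊕ ¬y)))) = 1 − 0.833 = 0.167
y ∨ x = max(0.459, 0.833) = 0.833
¬(x ⊗ (¬(y → x) ⊕ ((y ⊗ x) → (x ⊕ ¬y)))) ∨ (y ∨ x) = max(0.167, 0.833) = 0.833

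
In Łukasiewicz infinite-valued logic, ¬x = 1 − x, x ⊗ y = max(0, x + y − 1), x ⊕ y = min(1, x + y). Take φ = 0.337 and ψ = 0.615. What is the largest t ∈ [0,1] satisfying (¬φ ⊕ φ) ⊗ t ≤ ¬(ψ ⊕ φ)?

¬φ = 1 − 0.337 = 0.663
¬φ ⊕ φ = min(1, 0.663 + 0.337) = min(1, 1.000) = 1.000
So the left factor is ¬φ ⊕ φ = 1.000.
ψ ⊕ φ = min(1, 0.615 + 0.337) = min(1, 0.952) = 0.952
¬(ψ ⊕ φ) = 1 − 0.952 = 0.048
So the right-hand bound is ¬(ψ ⊕ φ) = 0.048.
The residuum of the Łukasiewicz t-norm gives the supremum: min(1, 1 − 1.000 + 0.048).
1 − 1.000 + 0.048 = 0.048, so t = min(1, 0.048) = 0.048.
Check: 1.000 ⊗ 0.048 = max(0, 0.048) = 0.048 ≤ 0.048.

0.048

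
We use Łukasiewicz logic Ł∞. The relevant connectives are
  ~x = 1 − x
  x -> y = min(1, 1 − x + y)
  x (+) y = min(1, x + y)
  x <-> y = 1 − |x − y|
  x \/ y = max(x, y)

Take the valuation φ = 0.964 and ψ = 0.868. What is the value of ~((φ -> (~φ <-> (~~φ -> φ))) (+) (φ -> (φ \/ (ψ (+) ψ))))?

0.000

~φ = 1 − 0.964 = 0.036
~~φ = 1 − 0.036 = 0.964
~~φ -> φ = min(1, 1 − 0.964 + 0.964) = min(1, 1.000) = 1.000
~φ <-> (~~φ -> φ) = 1 − |0.036 − 1.000| = 1 − 0.964 = 0.036
φ -> (~φ <-> (~~φ -> φ)) = min(1, 1 − 0.964 + 0.036) = min(1, 0.072) = 0.072
ψ (+) ψ = min(1, 0.868 + 0.868) = min(1, 1.736) = 1.000
φ \/ (ψ (+) ψ) = max(0.964, 1.000) = 1.000
φ -> (φ \/ (ψ (+) ψ)) = min(1, 1 − 0.964 + 1.000) = min(1, 1.036) = 1.000
(φ -> (~φ <-> (~~φ -> φ))) (+) (φ -> (φ \/ (ψ (+) ψ))) = min(1, 0.072 + 1.000) = min(1, 1.072) = 1.000
~((φ -> (~φ <-> (~~φ -> φ))) (+) (φ -> (φ \/ (ψ (+) ψ)))) = 1 − 1.000 = 0.000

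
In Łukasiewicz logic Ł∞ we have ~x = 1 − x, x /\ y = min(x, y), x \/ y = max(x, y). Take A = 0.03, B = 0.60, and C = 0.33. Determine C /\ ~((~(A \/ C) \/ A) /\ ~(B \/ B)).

A \/ C = max(0.03, 0.33) = 0.33
~(A \/ C) = 1 − 0.33 = 0.67
~(A \/ C) \/ A = max(0.67, 0.03) = 0.67
B \/ B = max(0.60, 0.60) = 0.60
~(B \/ B) = 1 − 0.60 = 0.40
(~(A \/ C) \/ A) /\ ~(B \/ B) = min(0.67, 0.40) = 0.40
~((~(A \/ C) \/ A) /\ ~(B \/ B)) = 1 − 0.40 = 0.60
C /\ ~((~(A \/ C) \/ A) /\ ~(B \/ B)) = min(0.33, 0.60) = 0.33

0.33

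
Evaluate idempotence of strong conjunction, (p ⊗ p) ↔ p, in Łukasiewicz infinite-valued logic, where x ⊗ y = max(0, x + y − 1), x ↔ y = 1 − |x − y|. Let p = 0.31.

0.69

p ⊗ p = max(0, 0.31 + 0.31 − 1) = max(0, -0.38) = 0.00
(p ⊗ p) ↔ p = 1 − |0.00 − 0.31| = 1 − 0.31 = 0.69
(The value 0.69 < 1 shows this instance is not satisfied; fails in Ł∞ since a ⊗ a = max(0, 2a−1) ≠ a in general.)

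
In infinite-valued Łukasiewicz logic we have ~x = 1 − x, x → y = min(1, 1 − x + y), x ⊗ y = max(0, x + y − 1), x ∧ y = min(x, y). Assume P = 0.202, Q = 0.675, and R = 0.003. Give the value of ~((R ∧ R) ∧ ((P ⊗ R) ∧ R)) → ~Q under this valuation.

R ∧ R = min(0.003, 0.003) = 0.003
P ⊗ R = max(0, 0.202 + 0.003 − 1) = max(0, -0.795) = 0.000
(P ⊗ R) ∧ R = min(0.000, 0.003) = 0.000
(R ∧ R) ∧ ((P ⊗ R) ∧ R) = min(0.003, 0.000) = 0.000
~((R ∧ R) ∧ ((P ⊗ R) ∧ R)) = 1 − 0.000 = 1.000
~Q = 1 − 0.675 = 0.325
~((R ∧ R) ∧ ((P ⊗ R) ∧ R)) → ~Q = min(1, 1 − 1.000 + 0.325) = min(1, 0.325) = 0.325

0.325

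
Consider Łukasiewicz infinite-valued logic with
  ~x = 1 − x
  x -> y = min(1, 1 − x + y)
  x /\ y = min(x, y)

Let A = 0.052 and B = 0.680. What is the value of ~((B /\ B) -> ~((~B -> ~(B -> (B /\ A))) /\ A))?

0.000

B /\ B = min(0.680, 0.680) = 0.680
~B = 1 − 0.680 = 0.320
B /\ A = min(0.680, 0.052) = 0.052
B -> (B /\ A) = min(1, 1 − 0.680 + 0.052) = min(1, 0.372) = 0.372
~(B -> (B /\ A)) = 1 − 0.372 = 0.628
~B -> ~(B -> (B /\ A)) = min(1, 1 − 0.320 + 0.628) = min(1, 1.308) = 1.000
(~B -> ~(B -> (B /\ A))) /\ A = min(1.000, 0.052) = 0.052
~((~B -> ~(B -> (B /\ A))) /\ A) = 1 − 0.052 = 0.948
(B /\ B) -> ~((~B -> ~(B -> (B /\ A))) /\ A) = min(1, 1 − 0.680 + 0.948) = min(1, 1.268) = 1.000
~((B /\ B) -> ~((~B -> ~(B -> (B /\ A))) /\ A)) = 1 − 1.000 = 0.000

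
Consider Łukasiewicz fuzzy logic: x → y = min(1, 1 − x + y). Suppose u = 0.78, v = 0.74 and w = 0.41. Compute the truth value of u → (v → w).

0.89

v → w = min(1, 1 − 0.74 + 0.41) = min(1, 0.67) = 0.67
u → (v → w) = min(1, 1 − 0.78 + 0.67) = min(1, 0.89) = 0.89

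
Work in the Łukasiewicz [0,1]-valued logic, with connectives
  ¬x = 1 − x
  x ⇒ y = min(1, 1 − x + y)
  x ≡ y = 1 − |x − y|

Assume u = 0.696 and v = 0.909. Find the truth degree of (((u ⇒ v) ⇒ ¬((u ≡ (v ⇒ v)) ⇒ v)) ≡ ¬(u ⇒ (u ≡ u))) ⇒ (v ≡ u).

u ⇒ v = min(1, 1 − 0.696 + 0.909) = min(1, 1.213) = 1.000
v ⇒ v = min(1, 1 − 0.909 + 0.909) = min(1, 1.000) = 1.000
u ≡ (v ⇒ v) = 1 − |0.696 − 1.000| = 1 − 0.304 = 0.696
(u ≡ (v ⇒ v)) ⇒ v = min(1, 1 − 0.696 + 0.909) = min(1, 1.213) = 1.000
¬((u ≡ (v ⇒ v)) ⇒ v) = 1 − 1.000 = 0.000
(u ⇒ v) ⇒ ¬((u ≡ (v ⇒ v)) ⇒ v) = min(1, 1 − 1.000 + 0.000) = min(1, 0.000) = 0.000
u ≡ u = 1 − |0.696 − 0.696| = 1 − 0.000 = 1.000
u ⇒ (u ≡ u) = min(1, 1 − 0.696 + 1.000) = min(1, 1.304) = 1.000
¬(u ⇒ (u ≡ u)) = 1 − 1.000 = 0.000
((u ⇒ v) ⇒ ¬((u ≡ (v ⇒ v)) ⇒ v)) ≡ ¬(u ⇒ (u ≡ u)) = 1 − |0.000 − 0.000| = 1 − 0.000 = 1.000
v ≡ u = 1 − |0.909 − 0.696| = 1 − 0.213 = 0.787
(((u ⇒ v) ⇒ ¬((u ≡ (v ⇒ v)) ⇒ v)) ≡ ¬(u ⇒ (u ≡ u))) ⇒ (v ≡ u) = min(1, 1 − 1.000 + 0.787) = min(1, 0.787) = 0.787

0.787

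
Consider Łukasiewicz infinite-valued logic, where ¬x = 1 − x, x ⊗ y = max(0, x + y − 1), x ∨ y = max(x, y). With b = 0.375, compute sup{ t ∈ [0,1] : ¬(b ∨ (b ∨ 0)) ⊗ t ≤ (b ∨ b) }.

0.750

b ∨ 0 = max(0.375, 0.000) = 0.375
b ∨ (b ∨ 0) = max(0.375, 0.375) = 0.375
¬(b ∨ (b ∨ 0)) = 1 − 0.375 = 0.625
So the left factor is ¬(b ∨ (b ∨ 0)) = 0.625.
b ∨ b = max(0.375, 0.375) = 0.375
So the right-hand bound is b ∨ b = 0.375.
The residuum of the Łukasiewicz t-norm gives the supremum: min(1, 1 − 0.625 + 0.375).
1 − 0.625 + 0.375 = 0.750, so t = min(1, 0.750) = 0.750.
Check: 0.625 ⊗ 0.750 = max(0, 0.375) = 0.375 ≤ 0.375.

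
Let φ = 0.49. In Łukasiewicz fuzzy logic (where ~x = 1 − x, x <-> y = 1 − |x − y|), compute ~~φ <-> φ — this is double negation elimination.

~φ = 1 − 0.49 = 0.51
~~φ = 1 − 0.51 = 0.49
~~φ <-> φ = 1 − |0.49 − 0.49| = 1 − 0.00 = 1.00
(As expected: always 1 in Ł∞ since negation is involutive.)

1.00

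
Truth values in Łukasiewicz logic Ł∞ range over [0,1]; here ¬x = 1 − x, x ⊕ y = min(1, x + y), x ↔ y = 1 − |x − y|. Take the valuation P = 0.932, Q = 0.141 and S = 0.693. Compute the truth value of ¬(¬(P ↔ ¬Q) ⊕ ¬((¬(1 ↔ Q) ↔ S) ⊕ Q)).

0.902

¬Q = 1 − 0.141 = 0.859
P ↔ ¬Q = 1 − |0.932 − 0.859| = 1 − 0.073 = 0.927
¬(P ↔ ¬Q) = 1 − 0.927 = 0.073
1 ↔ Q = 1 − |1.000 − 0.141| = 1 − 0.859 = 0.141
¬(1 ↔ Q) = 1 − 0.141 = 0.859
¬(1 ↔ Q) ↔ S = 1 − |0.859 − 0.693| = 1 − 0.166 = 0.834
(¬(1 ↔ Q) ↔ S) ⊕ Q = min(1, 0.834 + 0.141) = min(1, 0.975) = 0.975
¬((¬(1 ↔ Q) ↔ S) ⊕ Q) = 1 − 0.975 = 0.025
¬(P ↔ ¬Q) ⊕ ¬((¬(1 ↔ Q) ↔ S) ⊕ Q) = min(1, 0.073 + 0.025) = min(1, 0.098) = 0.098
¬(¬(P ↔ ¬Q) ⊕ ¬((¬(1 ↔ Q) ↔ S) ⊕ Q)) = 1 − 0.098 = 0.902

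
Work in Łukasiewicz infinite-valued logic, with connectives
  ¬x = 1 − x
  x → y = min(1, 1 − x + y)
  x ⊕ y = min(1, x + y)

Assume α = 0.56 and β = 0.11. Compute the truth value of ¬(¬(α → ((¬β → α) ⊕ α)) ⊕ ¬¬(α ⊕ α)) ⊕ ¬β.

0.89

¬β = 1 − 0.11 = 0.89
¬β → α = min(1, 1 − 0.89 + 0.56) = min(1, 0.67) = 0.67
(¬β → α) ⊕ α = min(1, 0.67 + 0.56) = min(1, 1.23) = 1.00
α → ((¬β → α) ⊕ α) = min(1, 1 − 0.56 + 1.00) = min(1, 1.44) = 1.00
¬(α → ((¬β → α) ⊕ α)) = 1 − 1.00 = 0.00
α ⊕ α = min(1, 0.56 + 0.56) = min(1, 1.12) = 1.00
¬(α ⊕ α) = 1 − 1.00 = 0.00
¬¬(α ⊕ α) = 1 − 0.00 = 1.00
¬(α → ((¬β → α) ⊕ α)) ⊕ ¬¬(α ⊕ α) = min(1, 0.00 + 1.00) = min(1, 1.00) = 1.00
¬(¬(α → ((¬β → α) ⊕ α)) ⊕ ¬¬(α ⊕ α)) = 1 − 1.00 = 0.00
¬(¬(α → ((¬β → α) ⊕ α)) ⊕ ¬¬(α ⊕ α)) ⊕ ¬β = min(1, 0.00 + 0.89) = min(1, 0.89) = 0.89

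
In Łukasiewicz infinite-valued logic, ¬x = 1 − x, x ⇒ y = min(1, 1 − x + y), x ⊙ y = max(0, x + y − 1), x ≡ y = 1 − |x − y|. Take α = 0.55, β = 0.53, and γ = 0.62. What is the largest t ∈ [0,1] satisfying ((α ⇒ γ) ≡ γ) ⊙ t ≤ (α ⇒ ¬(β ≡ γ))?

0.92

α ⇒ γ = min(1, 1 − 0.55 + 0.62) = min(1, 1.07) = 1.00
(α ⇒ γ) ≡ γ = 1 − |1.00 − 0.62| = 1 − 0.38 = 0.62
So the left factor is (α ⇒ γ) ≡ γ = 0.62.
β ≡ γ = 1 − |0.53 − 0.62| = 1 − 0.09 = 0.91
¬(β ≡ γ) = 1 − 0.91 = 0.09
α ⇒ ¬(β ≡ γ) = min(1, 1 − 0.55 + 0.09) = min(1, 0.54) = 0.54
So the right-hand bound is α ⇒ ¬(β ≡ γ) = 0.54.
The residuum of the Łukasiewicz t-norm gives the supremum: min(1, 1 − 0.62 + 0.54).
1 − 0.62 + 0.54 = 0.92, so t = min(1, 0.92) = 0.92.
Check: 0.62 ⊙ 0.92 = max(0, 0.54) = 0.54 ≤ 0.54.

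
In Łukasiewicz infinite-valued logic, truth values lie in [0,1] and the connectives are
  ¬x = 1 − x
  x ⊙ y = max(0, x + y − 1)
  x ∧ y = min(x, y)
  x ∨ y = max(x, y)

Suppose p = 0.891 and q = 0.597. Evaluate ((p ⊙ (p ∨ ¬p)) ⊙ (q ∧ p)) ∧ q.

¬p = 1 − 0.891 = 0.109
p ∨ ¬p = max(0.891, 0.109) = 0.891
p ⊙ (p ∨ ¬p) = max(0, 0.891 + 0.891 − 1) = max(0, 0.782) = 0.782
q ∧ p = min(0.597, 0.891) = 0.597
(p ⊙ (p ∨ ¬p)) ⊙ (q ∧ p) = max(0, 0.782 + 0.597 − 1) = max(0, 0.379) = 0.379
((p ⊙ (p ∨ ¬p)) ⊙ (q ∧ p)) ∧ q = min(0.379, 0.597) = 0.379

0.379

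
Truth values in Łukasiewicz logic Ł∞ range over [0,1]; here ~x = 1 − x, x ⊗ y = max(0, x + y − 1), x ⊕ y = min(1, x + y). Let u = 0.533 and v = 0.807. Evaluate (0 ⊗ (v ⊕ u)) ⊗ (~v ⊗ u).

v ⊕ u = min(1, 0.807 + 0.533) = min(1, 1.340) = 1.000
0 ⊗ (v ⊕ u) = max(0, 0.000 + 1.000 − 1) = max(0, 0.000) = 0.000
~v = 1 − 0.807 = 0.193
~v ⊗ u = max(0, 0.193 + 0.533 − 1) = max(0, -0.274) = 0.000
(0 ⊗ (v ⊕ u)) ⊗ (~v ⊗ u) = max(0, 0.000 + 0.000 − 1) = max(0, -1.000) = 0.000

0.000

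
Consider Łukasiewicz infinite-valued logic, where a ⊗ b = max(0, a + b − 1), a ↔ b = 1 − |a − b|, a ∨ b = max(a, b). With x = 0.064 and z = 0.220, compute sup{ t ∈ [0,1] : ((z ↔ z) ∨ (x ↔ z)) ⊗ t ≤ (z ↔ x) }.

0.844

z ↔ z = 1 − |0.220 − 0.220| = 1 − 0.000 = 1.000
x ↔ z = 1 − |0.064 − 0.220| = 1 − 0.156 = 0.844
(z ↔ z) ∨ (x ↔ z) = max(1.000, 0.844) = 1.000
So the left factor is (z ↔ z) ∨ (x ↔ z) = 1.000.
z ↔ x = 1 − |0.220 − 0.064| = 1 − 0.156 = 0.844
So the right-hand bound is z ↔ x = 0.844.
The residuum of the Łukasiewicz t-norm gives the supremum: min(1, 1 − 1.000 + 0.844).
1 − 1.000 + 0.844 = 0.844, so t = min(1, 0.844) = 0.844.
Check: 1.000 ⊗ 0.844 = max(0, 0.844) = 0.844 ≤ 0.844.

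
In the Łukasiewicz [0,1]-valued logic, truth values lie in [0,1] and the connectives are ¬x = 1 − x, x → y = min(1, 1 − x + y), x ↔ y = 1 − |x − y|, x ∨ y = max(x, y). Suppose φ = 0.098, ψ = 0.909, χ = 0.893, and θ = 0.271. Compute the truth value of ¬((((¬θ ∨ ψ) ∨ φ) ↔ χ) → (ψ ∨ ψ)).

¬θ = 1 − 0.271 = 0.729
¬θ ∨ ψ = max(0.729, 0.909) = 0.909
(¬θ ∨ ψ) ∨ φ = max(0.909, 0.098) = 0.909
((¬θ ∨ ψ) ∨ φ) ↔ χ = 1 − |0.909 − 0.893| = 1 − 0.016 = 0.984
ψ ∨ ψ = max(0.909, 0.909) = 0.909
(((¬θ ∨ ψ) ∨ φ) ↔ χ) → (ψ ∨ ψ) = min(1, 1 − 0.984 + 0.909) = min(1, 0.925) = 0.925
¬((((¬θ ∨ ψ) ∨ φ) ↔ χ) → (ψ ∨ ψ)) = 1 − 0.925 = 0.075

0.075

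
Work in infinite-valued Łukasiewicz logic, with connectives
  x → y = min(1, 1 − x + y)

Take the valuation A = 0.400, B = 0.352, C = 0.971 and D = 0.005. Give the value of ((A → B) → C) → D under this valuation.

0.005

A → B = min(1, 1 − 0.400 + 0.352) = min(1, 0.952) = 0.952
(A → B) → C = min(1, 1 − 0.952 + 0.971) = min(1, 1.019) = 1.000
((A → B) → C) → D = min(1, 1 − 1.000 + 0.005) = min(1, 0.005) = 0.005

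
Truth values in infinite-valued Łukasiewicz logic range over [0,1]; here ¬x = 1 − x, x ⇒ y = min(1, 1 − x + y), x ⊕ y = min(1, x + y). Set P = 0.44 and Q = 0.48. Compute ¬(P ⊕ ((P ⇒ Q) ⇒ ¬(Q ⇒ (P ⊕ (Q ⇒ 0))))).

P ⇒ Q = min(1, 1 − 0.44 + 0.48) = min(1, 1.04) = 1.00
Q ⇒ 0 = min(1, 1 − 0.48 + 0.00) = min(1, 0.52) = 0.52
P ⊕ (Q ⇒ 0) = min(1, 0.44 + 0.52) = min(1, 0.96) = 0.96
Q ⇒ (P ⊕ (Q ⇒ 0)) = min(1, 1 − 0.48 + 0.96) = min(1, 1.48) = 1.00
¬(Q ⇒ (P ⊕ (Q ⇒ 0))) = 1 − 1.00 = 0.00
(P ⇒ Q) ⇒ ¬(Q ⇒ (P ⊕ (Q ⇒ 0))) = min(1, 1 − 1.00 + 0.00) = min(1, 0.00) = 0.00
P ⊕ ((P ⇒ Q) ⇒ ¬(Q ⇒ (P ⊕ (Q ⇒ 0)))) = min(1, 0.44 + 0.00) = min(1, 0.44) = 0.44
¬(P ⊕ ((P ⇒ Q) ⇒ ¬(Q ⇒ (P ⊕ (Q ⇒ 0))))) = 1 − 0.44 = 0.56

0.56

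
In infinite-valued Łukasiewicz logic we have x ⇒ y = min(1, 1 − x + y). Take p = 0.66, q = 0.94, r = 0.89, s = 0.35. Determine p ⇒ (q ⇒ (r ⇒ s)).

0.86

r ⇒ s = min(1, 1 − 0.89 + 0.35) = min(1, 0.46) = 0.46
q ⇒ (r ⇒ s) = min(1, 1 − 0.94 + 0.46) = min(1, 0.52) = 0.52
p ⇒ (q ⇒ (r ⇒ s)) = min(1, 1 − 0.66 + 0.52) = min(1, 0.86) = 0.86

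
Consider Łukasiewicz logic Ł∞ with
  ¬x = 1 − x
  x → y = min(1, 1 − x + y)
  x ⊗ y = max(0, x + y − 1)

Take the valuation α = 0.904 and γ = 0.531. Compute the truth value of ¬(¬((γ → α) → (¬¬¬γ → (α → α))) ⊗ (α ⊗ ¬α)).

1.000

γ → α = min(1, 1 − 0.531 + 0.904) = min(1, 1.373) = 1.000
¬γ = 1 − 0.531 = 0.469
¬¬γ = 1 − 0.469 = 0.531
¬¬¬γ = 1 − 0.531 = 0.469
α → α = min(1, 1 − 0.904 + 0.904) = min(1, 1.000) = 1.000
¬¬¬γ → (α → α) = min(1, 1 − 0.469 + 1.000) = min(1, 1.531) = 1.000
(γ → α) → (¬¬¬γ → (α → α)) = min(1, 1 − 1.000 + 1.000) = min(1, 1.000) = 1.000
¬((γ → α) → (¬¬¬γ → (α → α))) = 1 − 1.000 = 0.000
¬α = 1 − 0.904 = 0.096
α ⊗ ¬α = max(0, 0.904 + 0.096 − 1) = max(0, 0.000) = 0.000
¬((γ → α) → (¬¬¬γ → (α → α))) ⊗ (α ⊗ ¬α) = max(0, 0.000 + 0.000 − 1) = max(0, -1.000) = 0.000
¬(¬((γ → α) → (¬¬¬γ → (α → α))) ⊗ (α ⊗ ¬α)) = 1 − 0.000 = 1.000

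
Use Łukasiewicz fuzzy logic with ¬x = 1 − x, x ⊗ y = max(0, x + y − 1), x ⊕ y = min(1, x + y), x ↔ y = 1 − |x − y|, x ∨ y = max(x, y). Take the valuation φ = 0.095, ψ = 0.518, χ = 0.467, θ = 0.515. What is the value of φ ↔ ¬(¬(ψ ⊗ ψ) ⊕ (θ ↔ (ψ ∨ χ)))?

ψ ⊗ ψ = max(0, 0.518 + 0.518 − 1) = max(0, 0.036) = 0.036
¬(ψ ⊗ ψ) = 1 − 0.036 = 0.964
ψ ∨ χ = max(0.518, 0.467) = 0.518
θ ↔ (ψ ∨ χ) = 1 − |0.515 − 0.518| = 1 − 0.003 = 0.997
¬(ψ ⊗ ψ) ⊕ (θ ↔ (ψ ∨ χ)) = min(1, 0.964 + 0.997) = min(1, 1.961) = 1.000
¬(¬(ψ ⊗ ψ) ⊕ (θ ↔ (ψ ∨ χ))) = 1 − 1.000 = 0.000
φ ↔ ¬(¬(ψ ⊗ ψ) ⊕ (θ ↔ (ψ ∨ χ))) = 1 − |0.095 − 0.000| = 1 − 0.095 = 0.905

0.905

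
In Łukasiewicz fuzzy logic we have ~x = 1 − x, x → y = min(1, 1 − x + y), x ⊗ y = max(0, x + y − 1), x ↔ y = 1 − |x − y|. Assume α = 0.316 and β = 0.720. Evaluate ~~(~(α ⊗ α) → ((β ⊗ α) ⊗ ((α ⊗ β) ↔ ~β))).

0.000

α ⊗ α = max(0, 0.316 + 0.316 − 1) = max(0, -0.368) = 0.000
~(α ⊗ α) = 1 − 0.000 = 1.000
β ⊗ α = max(0, 0.720 + 0.316 − 1) = max(0, 0.036) = 0.036
α ⊗ β = max(0, 0.316 + 0.720 − 1) = max(0, 0.036) = 0.036
~β = 1 − 0.720 = 0.280
(α ⊗ β) ↔ ~β = 1 − |0.036 − 0.280| = 1 − 0.244 = 0.756
(β ⊗ α) ⊗ ((α ⊗ β) ↔ ~β) = max(0, 0.036 + 0.756 − 1) = max(0, -0.208) = 0.000
~(α ⊗ α) → ((β ⊗ α) ⊗ ((α ⊗ β) ↔ ~β)) = min(1, 1 − 1.000 + 0.000) = min(1, 0.000) = 0.000
~(~(α ⊗ α) → ((β ⊗ α) ⊗ ((α ⊗ β) ↔ ~β))) = 1 − 0.000 = 1.000
~~(~(α ⊗ α) → ((β ⊗ α) ⊗ ((α ⊗ β) ↔ ~β))) = 1 − 1.000 = 0.000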